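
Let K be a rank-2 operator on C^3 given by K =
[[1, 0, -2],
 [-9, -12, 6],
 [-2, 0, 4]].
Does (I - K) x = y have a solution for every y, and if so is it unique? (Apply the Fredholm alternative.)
(I - K) is invertible (det(I - K) = -52 ≠ 0), so for every y in C^3 the equation (I - K) x = y has a unique solution.

K has rank 2 and factors as K = U V^T = u1 v1^T + u2 v2^T with u1 = (-1, 3, 2), v1 = (-2, -2, 2), u2 = (-1, -3, 2), v2 = (1, 2, 0) (multiplying out reproduces the displayed K). The nonzero eigenvalues of U V^T coincide with those of the 2 x 2 matrix G = V^T U = [[v1·u1, v1·u2], [v2·u1, v2·u2]] = [[0, 12], [5, -7]], and by the Sylvester determinant identity det(I_3 - U V^T) = det(I_2 - V^T U) = det([[1, -12], [-5, 8]]) = (1)(8) - (-12)(-5) = -52. (Direct check: I - K =
[[0, 0, 2],
 [9, 13, -6],
 [2, 0, -3]]
has determinant -52.) The finite-dimensional Fredholm alternative says: either (I - K) is invertible, or ker(I - K) ≠ {0} and then range(I - K) = ker((I - K)^*)^⊥, with dim ker(I - K) = dim ker((I - K)^*). Since det(I - K) ≠ 0, 1 is not an eigenvalue of K and ker(I - K) = {0}, so we are in the first case: for every y there is a unique x = (I - K)^(-1) y. (Explicitly, by the Woodbury identity, (I - U V^T)^(-1) = I + U (I_2 - G)^(-1) V^T.)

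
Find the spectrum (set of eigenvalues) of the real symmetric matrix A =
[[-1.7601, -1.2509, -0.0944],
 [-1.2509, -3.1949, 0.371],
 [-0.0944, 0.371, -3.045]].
sigma(A) ≈ {-4, -3, -1}

A is real symmetric, so its spectrum consists of real eigenvalues. Expanding the characteristic polynomial of the displayed matrix gives
  det(λ I - A) = p(λ) = λ^3 + (8)λ^2 + (19)λ + (12).
Solving p(λ) = 0 yields eigenvalues ≈ -4, -3, -1. (A is shown rounded to 4 decimals, so these recover the underlying integer eigenvalues to within that precision.)
Verification: the trace of A = -8 equals the sum of eigenvalues -8, and det(A) ≈ -12.0001 matches the eigenvalue product -12.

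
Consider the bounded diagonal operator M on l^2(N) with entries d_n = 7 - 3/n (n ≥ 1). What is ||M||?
||M|| = 7

For a diagonal operator on l^2 with entries d_n, ||M|| = sup_n |d_n|. Here d_1 = 4, d_2 = 11/2, ..., and d_n = 7 - 3/n increases monotonically toward 7. All terms lie in [4, 7), so |d_n| = d_n and the supremum is the limit 7, which is not attained by any individual d_n. Hence ||M|| = 7.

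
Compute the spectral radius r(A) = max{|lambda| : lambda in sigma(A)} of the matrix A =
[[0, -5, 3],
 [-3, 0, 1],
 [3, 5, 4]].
r(A) = (1 + sqrt(97))/2 ≈ 5.4244

The eigenvalues of A are the roots of its characteristic polynomial. With M = A (coefficients from the trace, the sum of principal 2x2 minors, and det A):
  p(λ) = det(λ I - M) = λ^3 - 4λ^2 - 29λ + 120.
By the rational root theorem any rational root is an integer divisor of 120. Testing λ = 5: p(5) = 125 - 100 - 145 + 120 = 0, so λ = 5 is a root. Dividing out (λ - 5) leaves p(λ) = (λ - 5)(λ^2 + λ - 24). For λ^2 + λ - 24 the discriminant is 97. It is nonnegative but not a perfect square, so the roots are real and irrational: λ = (-1 ± sqrt(97))/2 ≈ 4.4244, -5.4244.
Thus the eigenvalues (to 4 decimals) are 4.4244 (modulus 4.4244); -5.4244 (modulus 5.4244); 5 (modulus 5). The spectral radius is the largest modulus: r(A) = (1 + sqrt(97))/2 ≈ 5.4244. (Cross-check: r(A) ≤ ||A||_2 ≈ 7.614; equality holds whenever A is normal, though it can also hold for some non-normal A.)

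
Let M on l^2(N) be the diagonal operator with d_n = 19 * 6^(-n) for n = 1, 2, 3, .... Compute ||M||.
||M|| = 19/6 (attained at n = 1)

For M diagonal, ||M|| = sup_n |d_n|. The sequence d_n = 19 * 6^(-n) is positive and strictly decreasing (ratio 6^(-1) < 1), so the supremum is d_1 = 19/6. Hence ||M|| = 19/6.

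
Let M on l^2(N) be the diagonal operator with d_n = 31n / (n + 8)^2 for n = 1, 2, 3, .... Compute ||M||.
||M|| = 31/32 (attained at n = 8)

For M diagonal, ||M|| = sup_n |d_n|. Treat f(x) = 31x / (x + 8)^2 for real x > 0. By the quotient rule, f'(x) = 31(8 - x)/(x + 8)^3, which is positive for x < 8 and negative for x > 8. So f has a unique maximum at x = 8, and since 8 is a positive integer, the supremum over n ≥ 1 is attained at n = 8: d_8 = 31·8/(8 + 8)^2 = 31·8/256 = 31/32. Hence ||M|| = 31/32.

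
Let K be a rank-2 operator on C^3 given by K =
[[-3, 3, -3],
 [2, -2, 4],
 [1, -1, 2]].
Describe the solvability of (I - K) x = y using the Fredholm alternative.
(I - K) is invertible (det(I - K) = 1 ≠ 0), so for every y in C^3 the equation (I - K) x = y has a unique solution.

K has rank 2 and factors as K = U V^T = u1 v1^T + u2 v2^T with u1 = (0, 2, 1), v1 = (1, -1, 2), u2 = (-1, 0, 0), v2 = (3, -3, 3) (multiplying out reproduces the displayed K). The nonzero eigenvalues of U V^T coincide with those of the 2 x 2 matrix G = V^T U = [[v1·u1, v1·u2], [v2·u1, v2·u2]] = [[0, -1], [-3, -3]], and by the Sylvester determinant identity det(I_3 - U V^T) = det(I_2 - V^T U) = det([[1, 1], [3, 4]]) = (1)(4) - (1)(3) = 1. (Direct check: I - K =
[[4, -3, 3],
 [-2, 3, -4],
 [-1, 1, -1]]
has determinant 1.) The finite-dimensional Fredholm alternative says: either (I - K) is invertible, or ker(I - K) ≠ {0} and then range(I - K) = ker((I - K)^*)^⊥, with dim ker(I - K) = dim ker((I - K)^*). Since det(I - K) ≠ 0, 1 is not an eigenvalue of K and ker(I - K) = {0}, so we are in the first case: for every y there is a unique x = (I - K)^(-1) y. (Explicitly, by the Woodbury identity, (I - U V^T)^(-1) = I + U (I_2 - G)^(-1) V^T.)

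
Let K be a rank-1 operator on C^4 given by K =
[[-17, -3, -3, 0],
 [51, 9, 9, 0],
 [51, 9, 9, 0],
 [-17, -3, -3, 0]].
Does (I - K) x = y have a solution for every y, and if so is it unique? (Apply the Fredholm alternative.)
(I - K) is singular (det(I - K) = 0, i.e. 1 ∈ sigma(K)). (I - K) x = y is solvable iff y ⊥ ker((I - K)^*) = span{(-17, -3, -3, 0)}, i.e. iff -17y_1 - 3y_2 - 3y_3 = 0. When solvable, the solutions are x = y + c·(1, -3, -3, 1), c arbitrary (ker(I - K) = span{(1, -3, -3, 1)}, dimension 1).

K has rank 1, so it is an outer product K = u v^T: every row of K is a multiple of one row vector. Reading off the entries, u = (1, -3, -3, 1) and v = (-17, -3, -3, 0) (row i of K equals u_i·v^T). A rank-one matrix u v^T satisfies K u = u (v·u) and kills the (3)-dimensional subspace v^⊥, so its characteristic polynomial is lambda^3 (lambda - v·u) with v·u = tr K = 1. Hence the eigenvalues of I - K are 1 (multiplicity 3) and 1 - (1) = 0, so det(I - K) = 0. (Direct check: I - K =
[[18, 3, 3, 0],
 [-51, -8, -9, 0],
 [-51, -9, -8, 0],
 [17, 3, 3, 1]]
has determinant 0.) So 1 is an eigenvalue of K and (I - K) is not invertible. The finite-dimensional Fredholm alternative says: either (I - K) is invertible, or ker(I - K) ≠ {0} and then range(I - K) = ker((I - K)^*)^⊥, with dim ker(I - K) = dim ker((I - K)^*). We are in the second case, so we need both kernels. Kernel of I - K: (I - K) u = u - u (v·u) = u - u = 0, so ker(I - K) = span{u} = span{(1, -3, -3, 1)} (it is exactly 1-dimensional because rank(I - K) = 3). Kernel of the adjoint: K is real, so (I - K)^* = I - K^T = I - v u^T, and (I - v u^T) v = v - v (u·v) = 0; hence ker((I - K)^*) = span{v} = span{(-17, -3, -3, 0)}. Therefore (I - K) x = y is solvable iff <y, v> = 0, i.e. iff -17y_1 - 3y_2 - 3y_3 = 0. When this holds, K y = u (v·y) = 0, so (I - K) y = y and x = y is a particular solution; the full solution set is the line x = y + c·u = y + c·(1, -3, -3, 1), c ∈ C.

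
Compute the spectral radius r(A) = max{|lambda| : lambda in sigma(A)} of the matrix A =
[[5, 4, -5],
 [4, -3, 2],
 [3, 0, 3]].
r(A) ≈ 5.2572

The eigenvalues of A are the roots of its characteristic polynomial. With M = A (coefficients from the trace, the sum of principal 2x2 minors, and det A):
  p(λ) = det(λ I - M) = λ^3 - 5λ^2 - 10λ + 114.
No integer candidate from the rational root theorem (±divisors of 114) is a root, so the roots are irrational. The cubic discriminant is Δ = -184792 < 0, so there is one real root and a complex-conjugate pair. p(-5) = -86 and p(-4) = 10 have opposite signs, so a root lies in (-5, -4); Newton's method refines it to λ ≈ -4.1248. Dividing out (λ - (-4.1248)) leaves approximately λ^2 - 9.1248λ + 27.6378. For λ^2 - 9.1248λ + 27.6378 the discriminant is -27.2895. It is negative, so the remaining roots are the complex-conjugate pair λ ≈ 4.5624 ± 2.612i. Their product equals the constant term, so |λ|^2 ≈ 27.6378 and |λ| ≈ 5.2572.
Thus the eigenvalues (to 4 decimals) are -4.1248 (modulus 4.1248); 4.5624 ± 2.612i (modulus 5.2572). The spectral radius is the largest modulus: r(A) ≈ 5.2572. (Cross-check: r(A) ≤ ||A||_2 ≈ 8.1321; equality holds whenever A is normal, though it can also hold for some non-normal A.)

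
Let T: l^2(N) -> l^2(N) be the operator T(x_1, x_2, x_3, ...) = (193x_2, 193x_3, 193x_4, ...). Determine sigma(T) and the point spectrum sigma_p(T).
sigma(T) = closed disk {z in C : |z| ≤ 193}; sigma_p(T) = open disk {z in C : |z| < 193}

Note T = 193·V where V is the unit left shift (V x)_k = x_{k+1}; so sigma(T) = 193·sigma(V) and ||T|| = 193||V||. ||T x||^2 = 37249sum_{k≥2} |x_k|^2 ≤ 37249||x||^2, with equality on {x : x_1 = 0}, so ||T|| = 193. For any lambda with |lambda| < 193, set r = lambda/193 (|r| < 1); the vector x = (1, r, r^2, ...) is in l^2 and satisfies T x = 193(r, r^2, ...) = lambda x, so lambda is an eigenvalue. On the boundary |lambda| = 193 the geometric series diverges, so no l^2 eigenvector exists, but these lambda lie in the approximate point spectrum. Hence sigma(T) is the closed disk of radius 193 and sigma_p(T) is the open disk.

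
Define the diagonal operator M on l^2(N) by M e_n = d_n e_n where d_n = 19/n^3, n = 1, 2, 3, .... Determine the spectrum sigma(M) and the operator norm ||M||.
sigma(M) = {19/n^3 : n ≥ 1} ∪ {0}; ||M|| = 19

A bounded diagonal operator on l^2 with diagonal entries d_n has spectrum equal to the closure of {d_n : n ≥ 1}: every d_n is an eigenvalue (with eigenvector e_n), so {d_n} ⊂ sigma(M); the spectrum is closed, so its closure is too; and for lambda not in the closure, (M - lambda I) has bounded inverse (the diagonal entries 1/(d_n - lambda) are bounded). For our sequence d_n = 19/n^3, n = 1, 2, 3, ...:
  - {d_n} = {19/n^3 : n ≥ 1}; the only limit point is 0
  - closure = {19/n^3 : n ≥ 1} ∪ {0}
For the norm: a diagonal operator has ||M|| = sup_n |d_n|. Here d_n = 19/n^3 is positive and decreasing, so sup_n |d_n| = d_1 = 19. So ||M|| = 19.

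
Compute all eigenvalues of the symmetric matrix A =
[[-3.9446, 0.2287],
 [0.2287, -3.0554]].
sigma(A) ≈ {-4, -3}

A is real symmetric, so its spectrum consists of real eigenvalues. Expanding the characteristic polynomial of the displayed matrix gives
  det(λ I - A) = p(λ) = λ^2 + (7)λ + (12).
Solving p(λ) = 0 yields eigenvalues ≈ -4, -3. (A is shown rounded to 4 decimals, so these recover the underlying integer eigenvalues to within that precision.)
Verification: the trace of A = -7 equals the sum of eigenvalues -7, and det(A) ≈ 12.0000 matches the eigenvalue product 12.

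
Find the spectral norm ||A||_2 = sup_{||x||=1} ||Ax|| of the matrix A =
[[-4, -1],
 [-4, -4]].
||A||_2 = sqrt((49 + sqrt(1825))/2) ≈ 6.772 (= sqrt(largest eigenvalue of A^T A))

||A||_2 = sigma_max(A) = sqrt(lambda_max(A^T A)). Form the symmetric matrix M = A^T A =
[[32, 20],
 [20, 17]].
Its characteristic polynomial (trace, determinant of M give the coefficients) is
  p(λ) = det(λ I - M) = λ^2 - 49λ + 144.
For λ^2 - 49λ + 144 the discriminant is 1825. It is nonnegative but not a perfect square, so the roots are real and irrational: λ = (49 ± sqrt(1825))/2 ≈ 45.86, 3.14.
So the eigenvalues of A^T A are ≈ 3.14, 45.86 (all ≥ 0, as they must be for A^T A). The largest is λ_max = (49 + sqrt(1825))/2 ≈ 45.86, hence ||A||_2 = sqrt(λ_max) = sqrt((49 + sqrt(1825))/2) ≈ 6.772.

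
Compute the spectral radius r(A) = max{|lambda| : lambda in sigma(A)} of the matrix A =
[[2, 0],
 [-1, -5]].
r(A) = 5

The eigenvalues of A are the roots of its characteristic polynomial. With M = A (coefficients from the trace and determinant):
  p(λ) = det(λ I - M) = λ^2 + 3λ - 10.
For λ^2 + 3λ - 10 the discriminant is 49. It is a perfect square (7^2), so the roots are rational: λ = (-3 ± 7)/2 = 2, -5.
Thus the eigenvalues (to 4 decimals) are 2 (modulus 2); -5 (modulus 5). The spectral radius is the largest modulus: r(A) = 5. (Cross-check: r(A) ≤ ||A||_2 ≈ 5.1167; equality holds whenever A is normal, though it can also hold for some non-normal A.)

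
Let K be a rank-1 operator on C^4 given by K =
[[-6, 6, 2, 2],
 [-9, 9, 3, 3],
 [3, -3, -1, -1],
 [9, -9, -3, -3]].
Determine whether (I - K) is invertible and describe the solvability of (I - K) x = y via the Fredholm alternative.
(I - K) is invertible (det(I - K) = 2 ≠ 0), so for every y in C^4 the equation (I - K) x = y has a unique solution.

K has rank 1, so it is an outer product K = u v^T: every row of K is a multiple of one row vector. Reading off the entries, u = (2, 3, -1, -3) and v = (-3, 3, 1, 1) (row i of K equals u_i·v^T). A rank-one matrix u v^T satisfies K u = u (v·u) and kills the (3)-dimensional subspace v^⊥, so its characteristic polynomial is lambda^3 (lambda - v·u) with v·u = tr K = -1. Hence the eigenvalues of I - K are 1 (multiplicity 3) and 1 - (-1) = 2, so det(I - K) = 2. (Direct check: I - K =
[[7, -6, -2, -2],
 [9, -8, -3, -3],
 [-3, 3, 2, 1],
 [-9, 9, 3, 4]]
has determinant 2.) The finite-dimensional Fredholm alternative says: either (I - K) is invertible, or ker(I - K) ≠ {0} and then range(I - K) = ker((I - K)^*)^⊥, with dim ker(I - K) = dim ker((I - K)^*). Since det(I - K) ≠ 0, 1 is not an eigenvalue of K and ker(I - K) = {0}, so we are in the first case: for every y there is a unique x = (I - K)^(-1) y. Explicitly, by the Sherman–Morrison formula, (I - u v^T)^(-1) = I + u v^T/(1 - v·u), i.e. (I - K)^(-1) = I + K/(2).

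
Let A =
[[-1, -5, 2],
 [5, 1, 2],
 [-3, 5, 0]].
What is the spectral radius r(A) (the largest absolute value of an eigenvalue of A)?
r(A) ≈ 5.4903

The eigenvalues of A are the roots of its characteristic polynomial. With M = A (coefficients from the trace, the sum of principal 2x2 minors, and det A):
  p(λ) = det(λ I - M) = λ^3 + 20λ - 96.
No integer candidate from the rational root theorem (±divisors of 96) is a root, so the roots are irrational. The cubic discriminant is Δ = -280832 < 0, so there is one real root and a complex-conjugate pair. p(3) = -9 and p(4) = 48 have opposite signs, so a root lies in (3, 4); Newton's method refines it to λ ≈ 3.1848. Dividing out (λ - (3.1848)) leaves approximately λ^2 + 3.1848λ + 30.143. For λ^2 + 3.1848λ + 30.143 the discriminant is -110.4291. It is negative, so the remaining roots are the complex-conjugate pair λ ≈ -1.5924 ± 5.2543i. Their product equals the constant term, so |λ|^2 ≈ 30.143 and |λ| ≈ 5.4903.
Thus the eigenvalues (to 4 decimals) are 3.1848 (modulus 3.1848); -1.5924 ± 5.2543i (modulus 5.4903). The spectral radius is the largest modulus: r(A) ≈ 5.4903. (Cross-check: r(A) ≤ ||A||_2 ≈ 7.3893; equality holds whenever A is normal, though it can also hold for some non-normal A.)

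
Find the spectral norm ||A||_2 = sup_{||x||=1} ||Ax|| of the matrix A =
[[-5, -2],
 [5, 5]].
||A||_2 = sqrt((79 + sqrt(5341))/2) ≈ 8.7202 (= sqrt(largest eigenvalue of A^T A))

||A||_2 = sigma_max(A) = sqrt(lambda_max(A^T A)). Form the symmetric matrix M = A^T A =
[[50, 35],
 [35, 29]].
Its characteristic polynomial (trace, determinant of M give the coefficients) is
  p(λ) = det(λ I - M) = λ^2 - 79λ + 225.
For λ^2 - 79λ + 225 the discriminant is 5341. It is nonnegative but not a perfect square, so the roots are real and irrational: λ = (79 ± sqrt(5341))/2 ≈ 76.0411, 2.9589.
So the eigenvalues of A^T A are ≈ 2.9589, 76.0411 (all ≥ 0, as they must be for A^T A). The largest is λ_max = (79 + sqrt(5341))/2 ≈ 76.0411, hence ||A||_2 = sqrt(λ_max) = sqrt((79 + sqrt(5341))/2) ≈ 8.7202.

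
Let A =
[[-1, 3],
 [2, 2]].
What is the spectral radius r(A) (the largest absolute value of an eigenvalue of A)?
r(A) = (1 + sqrt(33))/2 ≈ 3.3723

The eigenvalues of A are the roots of its characteristic polynomial. With M = A (coefficients from the trace and determinant):
  p(λ) = det(λ I - M) = λ^2 - λ - 8.
For λ^2 - λ - 8 the discriminant is 33. It is nonnegative but not a perfect square, so the roots are real and irrational: λ = (1 ± sqrt(33))/2 ≈ 3.3723, -2.3723.
Thus the eigenvalues (to 4 decimals) are 3.3723 (modulus 3.3723); -2.3723 (modulus 2.3723). The spectral radius is the largest modulus: r(A) = (1 + sqrt(33))/2 ≈ 3.3723. (Cross-check: r(A) ≤ ||A||_2 ≈ 3.6226; equality holds whenever A is normal, though it can also hold for some non-normal A.)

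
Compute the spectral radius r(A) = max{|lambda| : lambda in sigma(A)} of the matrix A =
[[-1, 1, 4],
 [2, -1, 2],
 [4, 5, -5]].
r(A) ≈ 7.8854

The eigenvalues of A are the roots of its characteristic polynomial. With M = A (coefficients from the trace, the sum of principal 2x2 minors, and det A):
  p(λ) = det(λ I - M) = λ^3 + 7λ^2 - 17λ - 79.
No integer candidate from the rational root theorem (±divisors of 79) is a root, so the roots are irrational. The cubic discriminant is Δ = 142912 > 0, so there are three distinct real roots. p(-8) = -7 and p(-7) = 40 have opposite signs, so a root lies in (-8, -7); Newton's method refines it to λ ≈ -7.8854. p(-3) = 8 and p(-2) = -25 have opposite signs, so a root lies in (-3, -2); Newton's method refines it to λ ≈ -2.7533. p(3) = -40 and p(4) = 29 have opposite signs, so a root lies in (3, 4); Newton's method refines it to λ ≈ 3.6387. Check (Vieta): the three roots sum to -7, matching tr M = -7.
Thus the eigenvalues (to 4 decimals) are -7.8854 (modulus 7.8854); -2.7533 (modulus 2.7533); 3.6387 (modulus 3.6387). The spectral radius is the largest modulus: r(A) ≈ 7.8854. (Cross-check: r(A) ≤ ||A||_2 ≈ 8.5829; equality holds whenever A is normal, though it can also hold for some non-normal A.)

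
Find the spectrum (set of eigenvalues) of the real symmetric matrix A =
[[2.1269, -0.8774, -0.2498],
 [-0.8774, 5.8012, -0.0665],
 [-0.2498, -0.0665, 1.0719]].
sigma(A) ≈ {1, 2, 6}

A is real symmetric, so its spectrum consists of real eigenvalues. Expanding the characteristic polynomial of the displayed matrix gives
  det(λ I - A) = p(λ) = λ^3 + (-9)λ^2 + (20)λ + (-12).
Solving p(λ) = 0 yields eigenvalues ≈ 1, 2, 6. (A is shown rounded to 4 decimals, so these recover the underlying integer eigenvalues to within that precision.)
Verification: the trace of A = 9 equals the sum of eigenvalues 9, and det(A) ≈ 12.0000 matches the eigenvalue product 12.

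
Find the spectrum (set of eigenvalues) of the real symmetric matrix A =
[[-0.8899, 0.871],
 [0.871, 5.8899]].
sigma(A) ≈ {-1, 6}

A is real symmetric, so its spectrum consists of real eigenvalues. Expanding the characteristic polynomial of the displayed matrix gives
  det(λ I - A) = p(λ) = λ^2 + (-5)λ + (-6).
Solving p(λ) = 0 yields eigenvalues ≈ -1, 6. (A is shown rounded to 4 decimals, so these recover the underlying integer eigenvalues to within that precision.)
Verification: the trace of A = 5 equals the sum of eigenvalues 5, and det(A) ≈ -6.0001 matches the eigenvalue product -6.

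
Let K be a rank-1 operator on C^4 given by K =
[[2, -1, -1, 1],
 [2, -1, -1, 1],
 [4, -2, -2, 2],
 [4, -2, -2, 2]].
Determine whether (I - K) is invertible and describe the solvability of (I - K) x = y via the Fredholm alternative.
(I - K) is singular (det(I - K) = 0, i.e. 1 ∈ sigma(K)). (I - K) x = y is solvable iff y ⊥ ker((I - K)^*) = span{(2, -1, -1, 1)}, i.e. iff 2y_1 - y_2 - y_3 + y_4 = 0. When solvable, the solutions are x = y + c·(1, 1, 2, 2), c arbitrary (ker(I - K) = span{(1, 1, 2, 2)}, dimension 1).

K has rank 1, so it is an outer product K = u v^T: every row of K is a multiple of one row vector. Reading off the entries, u = (1, 1, 2, 2) and v = (2, -1, -1, 1) (row i of K equals u_i·v^T). A rank-one matrix u v^T satisfies K u = u (v·u) and kills the (3)-dimensional subspace v^⊥, so its characteristic polynomial is lambda^3 (lambda - v·u) with v·u = tr K = 1. Hence the eigenvalues of I - K are 1 (multiplicity 3) and 1 - (1) = 0, so det(I - K) = 0. (Direct check: I - K =
[[-1, 1, 1, -1],
 [-2, 2, 1, -1],
 [-4, 2, 3, -2],
 [-4, 2, 2, -1]]
has determinant 0.) So 1 is an eigenvalue of K and (I - K) is not invertible. The finite-dimensional Fredholm alternative says: either (I - K) is invertible, or ker(I - K) ≠ {0} and then range(I - K) = ker((I - K)^*)^⊥, with dim ker(I - K) = dim ker((I - K)^*). We are in the second case, so we need both kernels. Kernel of I - K: (I - K) u = u - u (v·u) = u - u = 0, so ker(I - K) = span{u} = span{(1, 1, 2, 2)} (it is exactly 1-dimensional because rank(I - K) = 3). Kernel of the adjoint: K is real, so (I - K)^* = I - K^T = I - v u^T, and (I - v u^T) v = v - v (u·v) = 0; hence ker((I - K)^*) = span{v} = span{(2, -1, -1, 1)}. Therefore (I - K) x = y is solvable iff <y, v> = 0, i.e. iff 2y_1 - y_2 - y_3 + y_4 = 0. When this holds, K y = u (v·y) = 0, so (I - K) y = y and x = y is a particular solution; the full solution set is the line x = y + c·u = y + c·(1, 1, 2, 2), c ∈ C.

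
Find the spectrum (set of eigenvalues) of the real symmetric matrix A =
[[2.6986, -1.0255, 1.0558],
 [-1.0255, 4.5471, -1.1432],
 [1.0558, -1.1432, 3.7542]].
sigma(A) ≈ {2, 3, 6}

A is real symmetric, so its spectrum consists of real eigenvalues. Expanding the characteristic polynomial of the displayed matrix gives
  det(λ I - A) = p(λ) = λ^3 + (-11)λ^2 + (36)λ + (-35.999).
Solving p(λ) = 0 yields eigenvalues ≈ 2, 3, 6. (A is shown rounded to 4 decimals, so these recover the underlying integer eigenvalues to within that precision.)
Verification: the trace of A = 11 equals the sum of eigenvalues 11, and det(A) ≈ 35.9990 matches the eigenvalue product 36.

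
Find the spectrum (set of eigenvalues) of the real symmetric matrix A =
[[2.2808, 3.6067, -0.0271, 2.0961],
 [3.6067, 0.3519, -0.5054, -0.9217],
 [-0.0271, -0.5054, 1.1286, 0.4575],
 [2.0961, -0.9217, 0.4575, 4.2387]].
sigma(A) ≈ {-3, 1, 4, 6}

A is real symmetric, so its spectrum consists of real eigenvalues. Expanding the characteristic polynomial of the displayed matrix gives
  det(λ I - A) = p(λ) = λ^4 + (-8)λ^3 + (1)λ^2 + (78.0011)λ + (-72.0032).
Solving p(λ) = 0 yields eigenvalues ≈ -3, 1, 4, 6. (A is shown rounded to 4 decimals, so these recover the underlying integer eigenvalues to within that precision.)
Verification: the trace of A = 8 equals the sum of eigenvalues 8, and det(A) ≈ -72.0032 matches the eigenvalue product -72.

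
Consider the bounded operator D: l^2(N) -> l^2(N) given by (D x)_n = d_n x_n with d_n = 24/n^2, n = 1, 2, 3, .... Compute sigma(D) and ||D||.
sigma(D) = {24/n^2 : n ≥ 1} ∪ {0}; ||D|| = 24

A bounded diagonal operator on l^2 with diagonal entries d_n has spectrum equal to the closure of {d_n : n ≥ 1}: every d_n is an eigenvalue (with eigenvector e_n), so {d_n} ⊂ sigma(D); the spectrum is closed, so its closure is too; and for lambda not in the closure, (D - lambda I) has bounded inverse (the diagonal entries 1/(d_n - lambda) are bounded). For our sequence d_n = 24/n^2, n = 1, 2, 3, ...:
  - {d_n} = {24/n^2 : n ≥ 1}; the only limit point is 0
  - closure = {24/n^2 : n ≥ 1} ∪ {0}
For the norm: a diagonal operator has ||D|| = sup_n |d_n|. Here d_n = 24/n^2 is positive and decreasing, so sup_n |d_n| = d_1 = 24. So ||D|| = 24.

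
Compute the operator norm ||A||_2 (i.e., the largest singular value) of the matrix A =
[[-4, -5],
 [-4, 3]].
||A||_2 = sqrt((66 + sqrt(260))/2) ≈ 6.408 (= sqrt(largest eigenvalue of A^T A))

||A||_2 = sigma_max(A) = sqrt(lambda_max(A^T A)). Form the symmetric matrix M = A^T A =
[[32, 8],
 [8, 34]].
Its characteristic polynomial (trace, determinant of M give the coefficients) is
  p(λ) = det(λ I - M) = λ^2 - 66λ + 1024.
For λ^2 - 66λ + 1024 the discriminant is 260. It is nonnegative but not a perfect square, so the roots are real and irrational: λ = (66 ± sqrt(260))/2 ≈ 41.0623, 24.9377.
So the eigenvalues of A^T A are ≈ 24.9377, 41.0623 (all ≥ 0, as they must be for A^T A). The largest is λ_max = (66 + sqrt(260))/2 ≈ 41.0623, hence ||A||_2 = sqrt(λ_max) = sqrt((66 + sqrt(260))/2) ≈ 6.408.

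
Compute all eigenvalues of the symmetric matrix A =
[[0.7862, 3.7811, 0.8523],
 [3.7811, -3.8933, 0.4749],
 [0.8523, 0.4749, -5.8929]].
sigma(A) ≈ {-6, 3} (-6 with multiplicity 2)

A is real symmetric, so its spectrum consists of real eigenvalues. Expanding the characteristic polynomial of the displayed matrix gives
  det(λ I - A) = p(λ) = λ^3 + (9)λ^2 + (0)λ + (-107.9985).
Solving p(λ) = 0 yields eigenvalues ≈ -6, -6, 3. (A is shown rounded to 4 decimals, so these recover the underlying integer eigenvalues to within that precision.)
Verification: the trace of A = -9 equals the sum of eigenvalues -9, and det(A) ≈ 107.9985 matches the eigenvalue product 108.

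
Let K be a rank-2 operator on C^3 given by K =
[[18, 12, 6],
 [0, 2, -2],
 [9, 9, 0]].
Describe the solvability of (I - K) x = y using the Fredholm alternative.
(I - K) is invertible (det(I - K) = -19 ≠ 0), so for every y in C^3 the equation (I - K) x = y has a unique solution.

K has rank 2 and factors as K = U V^T = u1 v1^T + u2 v2^T with u1 = (-3, -1, -3), v1 = (-3, -3, 0), u2 = (-3, 1, 0), v2 = (-3, -1, -2) (multiplying out reproduces the displayed K). The nonzero eigenvalues of U V^T coincide with those of the 2 x 2 matrix G = V^T U = [[v1·u1, v1·u2], [v2·u1, v2·u2]] = [[12, 6], [16, 8]], and by the Sylvester determinant identity det(I_3 - U V^T) = det(I_2 - V^T U) = det([[-11, -6], [-16, -7]]) = (-11)(-7) - (-6)(-16) = -19. (Direct check: I - K =
[[-17, -12, -6],
 [0, -1, 2],
 [-9, -9, 1]]
has determinant -19.) The finite-dimensional Fredholm alternative says: either (I - K) is invertible, or ker(I - K) ≠ {0} and then range(I - K) = ker((I - K)^*)^⊥, with dim ker(I - K) = dim ker((I - K)^*). Since det(I - K) ≠ 0, 1 is not an eigenvalue of K and ker(I - K) = {0}, so we are in the first case: for every y there is a unique x = (I - K)^(-1) y. (Explicitly, by the Woodbury identity, (I - U V^T)^(-1) = I + U (I_2 - G)^(-1) V^T.)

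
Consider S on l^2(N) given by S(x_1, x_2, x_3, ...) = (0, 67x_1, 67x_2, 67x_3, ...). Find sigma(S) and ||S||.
sigma(S) = closed disk {z in C : |z| ≤ 67}; ||S|| = 67

Note S = 67·U where U is the unit right shift (U x)_k = x_{k-1} (with x_0 := 0); so ||S|| = 67||U|| and sigma(S) = 67·sigma(U). ||S x||^2 = sum_{k≥1} |67x_k|^2 = 4489||x||^2, so ||S|| = 67 and sigma(S) ⊂ {|z| ≤ 67}. For any |lambda| < 67, the equation (S - lambda I) x = 0 forces x_1 = 0, then 67x_k = lambda x_{k+1} ⇒ x = 0, so S has no eigenvalues. But (S - lambda I) is not surjective for |lambda| < 67: solving (S - lambda I) x = e_1 would require x_n proportional to (lambda/67)^(-n), which is not in l^2. So every |lambda| < 67 lies in the residual spectrum. The boundary |lambda| = 67 is in the approximate point spectrum (the spectrum is closed). Hence sigma(S) is the closed disk of radius 67.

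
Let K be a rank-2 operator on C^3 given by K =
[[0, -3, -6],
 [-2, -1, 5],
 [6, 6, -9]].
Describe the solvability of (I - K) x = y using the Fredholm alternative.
(I - K) is invertible (det(I - K) = 20 ≠ 0), so for every y in C^3 the equation (I - K) x = y has a unique solution.

K has rank 2 and factors as K = U V^T = u1 v1^T + u2 v2^T with u1 = (3, -2, 3), v1 = (2, 2, -3), u2 = (3, -1, 0), v2 = (-2, -3, 1) (multiplying out reproduces the displayed K). The nonzero eigenvalues of U V^T coincide with those of the 2 x 2 matrix G = V^T U = [[v1·u1, v1·u2], [v2·u1, v2·u2]] = [[-7, 4], [3, -3]], and by the Sylvester determinant identity det(I_3 - U V^T) = det(I_2 - V^T U) = det([[8, -4], [-3, 4]]) = (8)(4) - (-4)(-3) = 20. (Direct check: I - K =
[[1, 3, 6],
 [2, 2, -5],
 [-6, -6, 10]]
has determinant 20.) The finite-dimensional Fredholm alternative says: either (I - K) is invertible, or ker(I - K) ≠ {0} and then range(I - K) = ker((I - K)^*)^⊥, with dim ker(I - K) = dim ker((I - K)^*). Since det(I - K) ≠ 0, 1 is not an eigenvalue of K and ker(I - K) = {0}, so we are in the first case: for every y there is a unique x = (I - K)^(-1) y. (Explicitly, by the Woodbury identity, (I - U V^T)^(-1) = I + U (I_2 - G)^(-1) V^T.)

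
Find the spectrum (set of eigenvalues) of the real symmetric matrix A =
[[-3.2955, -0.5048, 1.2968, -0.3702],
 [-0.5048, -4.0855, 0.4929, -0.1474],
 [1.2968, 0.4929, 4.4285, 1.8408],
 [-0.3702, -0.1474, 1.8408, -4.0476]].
sigma(A) ≈ {-5, -4, -3, 5}

A is real symmetric, so its spectrum consists of real eigenvalues. Expanding the characteristic polynomial of the displayed matrix gives
  det(λ I - A) = p(λ) = λ^4 + (7)λ^3 + (-13)λ^2 + (-175)λ + (-300.0038).
Solving p(λ) = 0 yields eigenvalues ≈ -5, -4, -3, 5. (A is shown rounded to 4 decimals, so these recover the underlying integer eigenvalues to within that precision.)
Verification: the trace of A = -7 equals the sum of eigenvalues -7, and det(A) ≈ -300.0038 matches the eigenvalue product -300.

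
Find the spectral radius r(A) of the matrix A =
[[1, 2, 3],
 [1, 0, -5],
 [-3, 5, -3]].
r(A) ≈ 6.1029

The eigenvalues of A are the roots of its characteristic polynomial. With M = A (coefficients from the trace, the sum of principal 2x2 minors, and det A):
  p(λ) = det(λ I - M) = λ^3 + 2λ^2 + 29λ - 76.
No integer candidate from the rational root theorem (±divisors of 76) is a root, so the roots are irrational. The cubic discriminant is Δ = -327056 < 0, so there is one real root and a complex-conjugate pair. p(2) = -2 and p(3) = 56 have opposite signs, so a root lies in (2, 3); Newton's method refines it to λ ≈ 2.0405. Dividing out (λ - (2.0405)) leaves approximately λ^2 + 4.0405λ + 37.2449. For λ^2 + 4.0405λ + 37.2449 the discriminant is -132.6537. It is negative, so the remaining roots are the complex-conjugate pair λ ≈ -2.0203 ± 5.7588i. Their product equals the constant term, so |λ|^2 ≈ 37.2449 and |λ| ≈ 6.1029.
Thus the eigenvalues (to 4 decimals) are 2.0405 (modulus 2.0405); -2.0203 ± 5.7588i (modulus 6.1029). The spectral radius is the largest modulus: r(A) ≈ 6.1029. (Cross-check: r(A) ≤ ||A||_2 ≈ 7.1586; equality holds whenever A is normal, though it can also hold for some non-normal A.)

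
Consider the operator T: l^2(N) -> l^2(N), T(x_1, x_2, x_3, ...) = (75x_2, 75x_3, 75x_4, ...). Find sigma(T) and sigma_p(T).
sigma(T) = closed disk {z in C : |z| ≤ 75}; sigma_p(T) = open disk {z in C : |z| < 75}

Note T = 75·V where V is the unit left shift (V x)_k = x_{k+1}; so sigma(T) = 75·sigma(V) and ||T|| = 75||V||. ||T x||^2 = 5625sum_{k≥2} |x_k|^2 ≤ 5625||x||^2, with equality on {x : x_1 = 0}, so ||T|| = 75. For any lambda with |lambda| < 75, set r = lambda/75 (|r| < 1); the vector x = (1, r, r^2, ...) is in l^2 and satisfies T x = 75(r, r^2, ...) = lambda x, so lambda is an eigenvalue. On the boundary |lambda| = 75 the geometric series diverges, so no l^2 eigenvector exists, but these lambda lie in the approximate point spectrum. Hence sigma(T) is the closed disk of radius 75 and sigma_p(T) is the open disk.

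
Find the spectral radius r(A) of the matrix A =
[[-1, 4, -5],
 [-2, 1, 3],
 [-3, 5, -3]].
r(A) ≈ 6.6289

The eigenvalues of A are the roots of its characteristic polynomial. With M = A (coefficients from the trace, the sum of principal 2x2 minors, and det A):
  p(λ) = det(λ I - M) = λ^3 + 3λ^2 - 23λ + 7.
No integer candidate from the rational root theorem (±divisors of 7) is a root, so the roots are irrational. The cubic discriminant is Δ = 42656 > 0, so there are three distinct real roots. p(-7) = -28 and p(-6) = 37 have opposite signs, so a root lies in (-7, -6); Newton's method refines it to λ ≈ -6.6289. p(0) = 7 and p(1) = -12 have opposite signs, so a root lies in (0, 1); Newton's method refines it to λ ≈ 0.319. p(3) = -8 and p(4) = 27 have opposite signs, so a root lies in (3, 4); Newton's method refines it to λ ≈ 3.3099. Check (Vieta): the three roots sum to -3, matching tr M = -3.
Thus the eigenvalues (to 4 decimals) are -6.6289 (modulus 6.6289); 0.319 (modulus 0.319); 3.3099 (modulus 3.3099). The spectral radius is the largest modulus: r(A) ≈ 6.6289. (Cross-check: r(A) ≤ ||A||_2 ≈ 8.9926; equality holds whenever A is normal, though it can also hold for some non-normal A.)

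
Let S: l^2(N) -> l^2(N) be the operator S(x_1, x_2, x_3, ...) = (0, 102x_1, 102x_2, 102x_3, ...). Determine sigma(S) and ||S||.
sigma(S) = closed disk {z in C : |z| ≤ 102}; ||S|| = 102

Note S = 102·U where U is the unit right shift (U x)_k = x_{k-1} (with x_0 := 0); so ||S|| = 102||U|| and sigma(S) = 102·sigma(U). ||S x||^2 = sum_{k≥1} |102x_k|^2 = 10404||x||^2, so ||S|| = 102 and sigma(S) ⊂ {|z| ≤ 102}. For any |lambda| < 102, the equation (S - lambda I) x = 0 forces x_1 = 0, then 102x_k = lambda x_{k+1} ⇒ x = 0, so S has no eigenvalues. But (S - lambda I) is not surjective for |lambda| < 102: solving (S - lambda I) x = e_1 would require x_n proportional to (lambda/102)^(-n), which is not in l^2. So every |lambda| < 102 lies in the residual spectrum. The boundary |lambda| = 102 is in the approximate point spectrum (the spectrum is closed). Hence sigma(S) is the closed disk of radius 102.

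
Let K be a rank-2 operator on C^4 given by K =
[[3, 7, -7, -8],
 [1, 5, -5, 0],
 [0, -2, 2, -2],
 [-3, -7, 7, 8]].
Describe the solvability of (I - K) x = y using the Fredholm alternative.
(I - K) is invertible (det(I - K) = 67 ≠ 0), so for every y in C^4 the equation (I - K) x = y has a unique solution.

K has rank 2 and factors as K = U V^T = u1 v1^T + u2 v2^T with u1 = (1, -1, 1, -1), v1 = (0, -2, 2, -2), u2 = (-3, -1, 0, 3), v2 = (-1, -3, 3, 2) (multiplying out reproduces the displayed K). The nonzero eigenvalues of U V^T coincide with those of the 2 x 2 matrix G = V^T U = [[v1·u1, v1·u2], [v2·u1, v2·u2]] = [[6, -4], [3, 12]], and by the Sylvester determinant identity det(I_4 - U V^T) = det(I_2 - V^T U) = det([[-5, 4], [-3, -11]]) = (-5)(-11) - (4)(-3) = 67. (Direct check: I - K =
[[-2, -7, 7, 8],
 [-1, -4, 5, 0],
 [0, 2, -1, 2],
 [3, 7, -7, -7]]
has determinant 67.) The finite-dimensional Fredholm alternative says: either (I - K) is invertible, or ker(I - K) ≠ {0} and then range(I - K) = ker((I - K)^*)^⊥, with dim ker(I - K) = dim ker((I - K)^*). Since det(I - K) ≠ 0, 1 is not an eigenvalue of K and ker(I - K) = {0}, so we are in the first case: for every y there is a unique x = (I - K)^(-1) y. (Explicitly, by the Woodbury identity, (I - U V^T)^(-1) = I + U (I_2 - G)^(-1) V^T.)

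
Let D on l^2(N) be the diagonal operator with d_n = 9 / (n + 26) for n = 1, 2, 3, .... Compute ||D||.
||D|| = 1/3 (attained at n = 1)

For D diagonal, ||D|| = sup_n |d_n| = sup_n 9/(n + 26). This is positive and strictly decreasing in n, so the supremum is attained at n = 1: d_1 = 9/(1 + 26) = 1/3. Hence ||D|| = 1/3.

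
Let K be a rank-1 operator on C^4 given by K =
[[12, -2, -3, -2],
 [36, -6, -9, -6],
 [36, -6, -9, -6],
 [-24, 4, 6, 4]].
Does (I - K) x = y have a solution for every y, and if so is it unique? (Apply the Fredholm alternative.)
(I - K) is singular (det(I - K) = 0, i.e. 1 ∈ sigma(K)). (I - K) x = y is solvable iff y ⊥ ker((I - K)^*) = span{(12, -2, -3, -2)}, i.e. iff 12y_1 - 2y_2 - 3y_3 - 2y_4 = 0. When solvable, the solutions are x = y + c·(1, 3, 3, -2), c arbitrary (ker(I - K) = span{(1, 3, 3, -2)}, dimension 1).

K has rank 1, so it is an outer product K = u v^T: every row of K is a multiple of one row vector. Reading off the entries, u = (1, 3, 3, -2) and v = (12, -2, -3, -2) (row i of K equals u_i·v^T). A rank-one matrix u v^T satisfies K u = u (v·u) and kills the (3)-dimensional subspace v^⊥, so its characteristic polynomial is lambda^3 (lambda - v·u) with v·u = tr K = 1. Hence the eigenvalues of I - K are 1 (multiplicity 3) and 1 - (1) = 0, so det(I - K) = 0. (Direct check: I - K =
[[-11, 2, 3, 2],
 [-36, 7, 9, 6],
 [-36, 6, 10, 6],
 [24, -4, -6, -3]]
has determinant 0.) So 1 is an eigenvalue of K and (I - K) is not invertible. The finite-dimensional Fredholm alternative says: either (I - K) is invertible, or ker(I - K) ≠ {0} and then range(I - K) = ker((I - K)^*)^⊥, with dim ker(I - K) = dim ker((I - K)^*). We are in the second case, so we need both kernels. Kernel of I - K: (I - K) u = u - u (v·u) = u - u = 0, so ker(I - K) = span{u} = span{(1, 3, 3, -2)} (it is exactly 1-dimensional because rank(I - K) = 3). Kernel of the adjoint: K is real, so (I - K)^* = I - K^T = I - v u^T, and (I - v u^T) v = v - v (u·v) = 0; hence ker((I - K)^*) = span{v} = span{(12, -2, -3, -2)}. Therefore (I - K) x = y is solvable iff <y, v> = 0, i.e. iff 12y_1 - 2y_2 - 3y_3 - 2y_4 = 0. When this holds, K y = u (v·y) = 0, so (I - K) y = y and x = y is a particular solution; the full solution set is the line x = y + c·u = y + c·(1, 3, 3, -2), c ∈ C.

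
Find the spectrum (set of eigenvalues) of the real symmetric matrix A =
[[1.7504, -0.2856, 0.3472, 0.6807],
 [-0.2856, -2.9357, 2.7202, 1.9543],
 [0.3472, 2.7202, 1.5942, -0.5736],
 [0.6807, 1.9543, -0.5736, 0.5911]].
sigma(A) ≈ {-5, 1, 2, 3}

A is real symmetric, so its spectrum consists of real eigenvalues. Expanding the characteristic polynomial of the displayed matrix gives
  det(λ I - A) = p(λ) = λ^4 + (-1)λ^3 + (-19)λ^2 + (49)λ + (-30).
Solving p(λ) = 0 yields eigenvalues ≈ -5, 1, 2, 3. (A is shown rounded to 4 decimals, so these recover the underlying integer eigenvalues to within that precision.)
Verification: the trace of A = 1 equals the sum of eigenvalues 1, and det(A) ≈ -29.9997 matches the eigenvalue product -30.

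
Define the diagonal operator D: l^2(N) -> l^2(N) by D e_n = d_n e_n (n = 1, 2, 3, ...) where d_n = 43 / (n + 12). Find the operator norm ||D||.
||D|| = 43/13 (attained at n = 1)

For D diagonal, ||D|| = sup_n |d_n| = sup_n 43/(n + 12). This is positive and strictly decreasing in n, so the supremum is attained at n = 1: d_1 = 43/(1 + 12) = 43/13. Hence ||D|| = 43/13.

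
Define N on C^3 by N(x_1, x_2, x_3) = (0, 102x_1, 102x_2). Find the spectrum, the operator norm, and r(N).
sigma(N) = {0}; ||N|| = 102; r(N) = 0. (N is nilpotent with N^3 = 0.)

On C^3, N is a strictly lower-triangular matrix with 102 on the subdiagonal and zeros elsewhere, so its characteristic polynomial is lambda^3 and every eigenvalue is 0: sigma(N) = {0}. For the operator norm, N e_i = 102e_{i+1} for i = 1, ..., 2 and N e_3 = 0, so the singular values of N are 102 (with multiplicity 2) and 0; hence ||N|| = 102. The spectral radius r(N) = max|lambda| = 0. Note ||N|| > r(N) — characteristic of non-normal nilpotent operators. Indeed N^3 = 0.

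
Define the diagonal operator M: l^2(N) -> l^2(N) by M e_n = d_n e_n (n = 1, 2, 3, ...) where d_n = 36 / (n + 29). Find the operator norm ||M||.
||M|| = 6/5 (attained at n = 1)

For M diagonal, ||M|| = sup_n |d_n| = sup_n 36/(n + 29). This is positive and strictly decreasing in n, so the supremum is attained at n = 1: d_1 = 36/(1 + 29) = 6/5. Hence ||M|| = 6/5.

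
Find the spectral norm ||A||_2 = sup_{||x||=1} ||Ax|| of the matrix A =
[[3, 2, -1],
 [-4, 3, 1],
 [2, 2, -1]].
||A||_2 ≈ 5.6556 (= sqrt(largest eigenvalue of A^T A))

||A||_2 = sigma_max(A) = sqrt(lambda_max(A^T A)). Form the symmetric matrix M = A^T A =
[[29, -2, -9],
 [-2, 17, -1],
 [-9, -1, 3]].
Its characteristic polynomial (trace, sum of principal 2x2 minors, determinant of M give the coefficients) is
  p(λ) = det(λ I - M) = λ^3 - 49λ^2 + 545λ - 25.
No integer candidate from the rational root theorem (±divisors of 25) is a root, so the roots are irrational. The cubic discriminant is Δ = 65878000 > 0, so there are three distinct real roots. p(0) = -25 and p(1) = 472 have opposite signs, so a root lies in (0, 1); Newton's method refines it to λ ≈ 0.0461. p(16) = 247 and p(17) = -8 have opposite signs, so a root lies in (16, 17); Newton's method refines it to λ ≈ 16.9685. p(31) = -428 and p(32) = 7 have opposite signs, so a root lies in (31, 32); Newton's method refines it to λ ≈ 31.9854. Check (Vieta): the three roots sum to 49, matching tr M = 49.
So the eigenvalues of A^T A are ≈ 0.0461, 16.9685, 31.9854 (all ≥ 0, as they must be for A^T A). The largest is λ_max ≈ 31.9854, hence ||A||_2 = sqrt(λ_max) ≈ 5.6556.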